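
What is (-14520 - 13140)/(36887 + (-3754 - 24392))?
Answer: -27660/8741 ≈ -3.1644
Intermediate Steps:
(-14520 - 13140)/(36887 + (-3754 - 24392)) = -27660/(36887 - 28146) = -27660/8741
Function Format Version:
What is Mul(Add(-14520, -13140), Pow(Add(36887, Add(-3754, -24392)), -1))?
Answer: Rational(-27660, 8741) ≈ -3.1644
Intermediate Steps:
Mul(Add(-14520, -13140), Pow(Add(36887, Add(-3754, -24392)), -1)) = Mul(-27660, Pow(Add(36887, -28146), -1)) = Mul(-27660, Pow(8741, -1)) = Mul(-27660, Rational(1, 8741)) = Rational(-27660, 8741)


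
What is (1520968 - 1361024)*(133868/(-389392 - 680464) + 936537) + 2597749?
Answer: 5008131395271410/33433 ≈ 1.4980e+11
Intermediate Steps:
(1520968 - 1361024)*(133868/(-389392 - 680464) + 936537) + 2597749 = 159944*(133868/(-1069856) + 936537) + 2597749 = 159944*(133868*(-1/1069856) + 936537) + 2597749 = 159944*(-33467/267464 + 936537) + 2597749 = 159944*(250489898701/267464) + 2597749 = 5008044544729093/33433 + 2597749 = 5008131395271410/33433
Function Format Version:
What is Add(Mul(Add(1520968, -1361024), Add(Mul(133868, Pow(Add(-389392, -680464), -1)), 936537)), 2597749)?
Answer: Rational(5008131395271410, 33433) ≈ 1.4980e+11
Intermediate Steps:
Add(Mul(Add(1520968, -1361024), Add(Mul(133868, Pow(Add(-389392, -680464), -1)), 936537)), 2597749) = Add(Mul(159944, Add(Mul(133868, Pow(-1069856, -1)), 936537)), 2597749) = Add(Mul(159944, Add(Mul(133868, Rational(-1, 1069856)), 936537)), 2597749) = Add(Mul(159944, Add(Rational(-33467, 267464), 936537)), 2597749) = Add(Mul(159944, Rational(250489898701, 267464)), 2597749) = Add(Rational(5008044544729093, 33433), 2597749) = Rational(5008131395271410, 33433)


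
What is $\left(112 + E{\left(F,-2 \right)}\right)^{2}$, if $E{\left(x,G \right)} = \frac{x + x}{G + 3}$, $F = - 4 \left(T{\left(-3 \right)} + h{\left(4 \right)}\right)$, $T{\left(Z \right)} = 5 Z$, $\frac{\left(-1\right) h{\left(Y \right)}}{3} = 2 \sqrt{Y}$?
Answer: $107584$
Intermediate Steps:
$h{\left(Y \right)} = - 6 \sqrt{Y}$ ($h{\left(Y \right)} = - 3 \cdot 2 \sqrt{Y} = - 6 \sqrt{Y}$)
$F = 108$ ($F = - 4 \left(5 \left(-3\right) - 6 \sqrt{4}\right) = - 4 \left(-15 - 12\right) = \left(-4\right) \left(-27\right) = 108$)
$E{\left(x,G \right)} = \frac{2 x}{3 + G}$
$\left(112 + E{\left(F,-2 \right)}\right)^{2} = \left(112 + 2 \cdot 108 \frac{1}{3 - 2}\right)^{2} = \left(112 + 2 \cdot 108 \cdot 1^{-1}\right)^{2} = \left(112 + 2 \cdot 108 \cdot 1\right)^{2} = \left(112 + 216\right)^{2} = 328^{2} = 107584$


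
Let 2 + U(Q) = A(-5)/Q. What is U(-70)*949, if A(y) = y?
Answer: -25623/14 ≈ -1830.2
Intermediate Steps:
U(Q) = -2 - 5/Q
U(-70)*949 = (-2 - 5/(-70))*949 = (-2 - 5*(-1/70))*949 = (-2 + 1/14)*949 = -27/14*949 = -25623/14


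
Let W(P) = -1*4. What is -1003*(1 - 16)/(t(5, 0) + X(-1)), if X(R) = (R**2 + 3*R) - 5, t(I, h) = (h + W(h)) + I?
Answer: -5015/2 ≈ -2507.5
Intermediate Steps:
W(P) = -4
t(I, h) = -4 + I + h (t(I, h) = (h - 4) + I = (-4 + h) + I = -4 + I + h)
X(R) = -5 + R**2 + 3*R
-1003*(1 - 16)/(t(5, 0) + X(-1)) = -1003*(1 - 16)/((-4 + 5 + 0) + (-5 + (-1)**2 + 3*(-1))) = -(-15045)/(1 + (-5 + 1 - 3)) = -(-15045)/(1 - 7) = -(-15045)/(-6) = -(-15045)*(-1)/6 = -1003*5/2 = -5015/2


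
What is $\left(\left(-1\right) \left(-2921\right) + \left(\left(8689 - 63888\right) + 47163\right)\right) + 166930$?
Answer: $161815$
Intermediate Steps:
$\left(\left(-1\right) \left(-2921\right) + \left(\left(8689 - 63888\right) + 47163\right)\right) + 166930 = \left(2921 + \left(\left(8689 - 63888\right) + 47163\right)\right) + 166930 = \left(2921 + \left(-55199 + 47163\right)\right) + 166930 = \left(2921 - 8036\right) + 166930 = -5115 + 166930 = 161815$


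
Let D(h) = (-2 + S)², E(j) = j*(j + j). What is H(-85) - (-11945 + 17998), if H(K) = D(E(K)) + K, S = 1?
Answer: -6137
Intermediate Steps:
E(j) = 2*j² (E(j) = j*(2*j) = 2*j²)
D(h) = 1 (D(h) = (-2 + 1)² = (-1)² = 1)
H(K) = 1 + K
H(-85) - (-11945 + 17998) = (1 - 85) - (-11945 + 17998) = -84 - 1*6053 = -84 - 6053 = -6137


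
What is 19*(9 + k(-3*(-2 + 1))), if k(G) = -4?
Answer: 95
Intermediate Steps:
19*(9 + k(-3*(-2 + 1))) = 19*(9 - 4) = 19*5 = 95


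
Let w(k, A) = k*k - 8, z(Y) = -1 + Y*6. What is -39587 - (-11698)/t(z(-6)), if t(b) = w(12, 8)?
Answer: -2686067/68 ≈ -39501.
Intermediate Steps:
z(Y) = -1 + 6*Y
w(k, A) = -8 + k² (w(k, A) = k² - 8 = -8 + k²)
t(b) = 136 (t(b) = -8 + 12² = -8 + 144 = 136)
-39587 - (-11698)/t(z(-6)) = -39587 - (-11698)/136 = -39587 - 1*(-5849/68) = -39587 + 5849/68 = -2686067/68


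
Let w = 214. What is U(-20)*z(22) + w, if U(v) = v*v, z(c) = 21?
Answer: 8614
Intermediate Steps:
U(v) = v²
U(-20)*z(22) + w = (-20)²*21 + 214 = 400*21 + 214 = 8400 + 214 = 8614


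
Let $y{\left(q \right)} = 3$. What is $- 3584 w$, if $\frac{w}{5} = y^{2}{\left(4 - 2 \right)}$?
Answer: $-161280$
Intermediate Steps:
$w = 45$ ($w = 5 \cdot 3^{2} = 5 \cdot 9 = 45$)
$- 3584 w = \left(-3584\right) 45 = -161280$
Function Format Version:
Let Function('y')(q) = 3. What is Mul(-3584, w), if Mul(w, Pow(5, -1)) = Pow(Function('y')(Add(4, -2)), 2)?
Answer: -161280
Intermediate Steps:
w = 45 (w = Mul(5, Pow(3, 2)) = Mul(5, 9) = 45)
Mul(-3584, w) = Mul(-3584, 45) = -161280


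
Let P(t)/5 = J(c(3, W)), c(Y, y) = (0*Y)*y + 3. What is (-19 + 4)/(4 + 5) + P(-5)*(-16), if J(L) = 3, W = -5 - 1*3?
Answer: -725/3 ≈ -241.67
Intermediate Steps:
W = -8 (W = -5 - 3 = -8)
c(Y, y) = 3 (c(Y, y) = 0*y + 3 = 0 + 3 = 3)
P(t) = 15 (P(t) = 5*3 = 15)
(-19 + 4)/(4 + 5) + P(-5)*(-16) = (-19 + 4)/(4 + 5) + 15*(-16) = -15/9 - 240 = -15*⅑ - 240 = -5/3 - 240 = -725/3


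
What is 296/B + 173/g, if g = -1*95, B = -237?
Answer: -69121/22515 ≈ -3.0700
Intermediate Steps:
g = -95
296/B + 173/g = 296/(-237) + 173/(-95) = 296*(-1/237) + 173*(-1/95) = -296/237 - 173/95 = -69121/22515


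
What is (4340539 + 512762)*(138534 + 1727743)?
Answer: 9057604030377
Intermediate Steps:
(4340539 + 512762)*(138534 + 1727743) = 4853301*1866277 = 9057604030377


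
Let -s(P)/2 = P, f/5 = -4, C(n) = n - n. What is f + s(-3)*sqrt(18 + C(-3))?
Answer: -20 + 18*sqrt(2) ≈ 5.4558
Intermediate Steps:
C(n) = 0
f = -20 (f = 5*(-4) = -20)
s(P) = -2*P
f + s(-3)*sqrt(18 + C(-3)) = -20 + (-2*(-3))*sqrt(18 + 0) = -20 + 6*sqrt(18) = -20 + 6*(3*sqrt(2)) = -20 + 18*sqrt(2)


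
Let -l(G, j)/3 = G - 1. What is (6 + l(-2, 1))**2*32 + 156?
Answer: 7356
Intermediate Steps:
l(G, j) = 3 - 3*G (l(G, j) = -3*(G - 1) = -3*(-1 + G) = 3 - 3*G)
(6 + l(-2, 1))**2*32 + 156 = (6 + (3 - 3*(-2)))**2*32 + 156 = (6 + (3 + 6))**2*32 + 156 = (6 + 9)**2*32 + 156 = 15**2*32 + 156 = 225*32 + 156 = 7200 + 156 = 7356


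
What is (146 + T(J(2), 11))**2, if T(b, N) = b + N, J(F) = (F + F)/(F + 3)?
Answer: 622521/25 ≈ 24901.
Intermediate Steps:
J(F) = 2*F/(3 + F) (J(F) = (2*F)/(3 + F) = 2*F/(3 + F))
T(b, N) = N + b
(146 + T(J(2), 11))**2 = (146 + (11 + 2*2/(3 + 2)))**2 = (146 + (11 + 2*2/5))**2 = (146 + (11 + 2*2*(1/5)))**2 = (146 + (11 + 4/5))**2 = (146 + 59/5)**2 = (789/5)**2 = 622521/25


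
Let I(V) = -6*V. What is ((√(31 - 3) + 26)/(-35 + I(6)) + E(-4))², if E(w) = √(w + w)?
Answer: 4*(13 + √7 - 71*I*√2)²/5041 ≈ -7.8058 - 2.4931*I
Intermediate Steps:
E(w) = √2*√w (E(w) = √(2*w) = √2*√w)
((√(31 - 3) + 26)/(-35 + I(6)) + E(-4))² = ((√(31 - 3) + 26)/(-35 - 6*6) + √2*√(-4))² = ((√28 + 26)/(-35 - 36) + √2*(2*I))² = ((2*√7 + 26)/(-71) + 2*I*√2)² = ((26 + 2*√7)*(-1/71) + 2*I*√2)² = ((-26/71 - 2*√7/71) + 2*I*√2)² = (-26/71 - 2*√7/71 + 2*I*√2)²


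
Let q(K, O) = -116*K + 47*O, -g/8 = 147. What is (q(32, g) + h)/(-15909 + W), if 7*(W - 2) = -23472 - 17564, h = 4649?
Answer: 76069/30477 ≈ 2.4959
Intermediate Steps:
g = -1176 (g = -8*147 = -1176)
W = -41022/7 (W = 2 + (-23472 - 17564)/7 = 2 + (⅐)*(-41036) = 2 - 41036/7 = -41022/7 ≈ -5860.3)
(q(32, g) + h)/(-15909 + W) = ((-116*32 + 47*(-1176)) + 4649)/(-15909 - 41022/7) = ((-3712 - 55272) + 4649)/(-152385/7) = (-58984 + 4649)*(-7/152385) = -54335*(-7/152385) = 76069/30477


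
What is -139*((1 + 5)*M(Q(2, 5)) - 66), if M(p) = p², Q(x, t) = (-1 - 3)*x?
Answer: -44202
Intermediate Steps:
Q(x, t) = -4*x
-139*((1 + 5)*M(Q(2, 5)) - 66) = -139*((1 + 5)*(-4*2)² - 66) = -139*(6*(-8)² - 66) = -139*(6*64 - 66) = -139*(384 - 66) = -139*318 = -44202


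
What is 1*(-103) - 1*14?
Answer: -117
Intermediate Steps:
1*(-103) - 1*14 = -103 - 14 = -117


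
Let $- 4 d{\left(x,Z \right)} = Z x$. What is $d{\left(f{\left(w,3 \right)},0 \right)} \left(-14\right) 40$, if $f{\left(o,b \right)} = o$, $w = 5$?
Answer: $0$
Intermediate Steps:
$d{\left(x,Z \right)} = - \frac{Z x}{4}$
$d{\left(f{\left(w,3 \right)},0 \right)} \left(-14\right) 40 = \left(- \frac{1}{4}\right) 0 \cdot 5 \left(-14\right) 40 = 0 \left(-14\right) 40 = 0 \cdot 40 = 0$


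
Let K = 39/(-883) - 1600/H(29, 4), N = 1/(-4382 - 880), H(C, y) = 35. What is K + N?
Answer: -1488273427/32524422 ≈ -45.759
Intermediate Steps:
N = -1/5262 (N = 1/(-5262) = -1/5262 ≈ -0.00019004)
K = -282833/6181 (K = 39/(-883) - 1600/35 = 39*(-1/883) - 1600*1/35 = -39/883 - 320/7 = -282833/6181 ≈ -45.758)
K + N = -282833/6181 - 1/5262 = -1488273427/32524422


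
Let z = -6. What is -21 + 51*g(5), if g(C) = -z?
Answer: 285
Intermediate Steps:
g(C) = 6 (g(C) = -1*(-6) = 6)
-21 + 51*g(5) = -21 + 51*6 = -21 + 306 = 285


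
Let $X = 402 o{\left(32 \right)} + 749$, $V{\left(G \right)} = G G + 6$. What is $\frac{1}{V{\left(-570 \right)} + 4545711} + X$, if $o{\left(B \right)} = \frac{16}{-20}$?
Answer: $\frac{10408508534}{24353085} \approx 427.4$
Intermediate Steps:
$V{\left(G \right)} = 6 + G^{2}$ ($V{\left(G \right)} = G^{2} + 6 = 6 + G^{2}$)
$o{\left(B \right)} = - \frac{4}{5}$ ($o{\left(B \right)} = 16 \left(- \frac{1}{20}\right) = - \frac{4}{5}$)
$X = \frac{2137}{5}$ ($X = 402 \left(- \frac{4}{5}\right) + 749 = - \frac{1608}{5} + 749 = \frac{2137}{5} \approx 427.4$)
$\frac{1}{V{\left(-570 \right)} + 4545711} + X = \frac{1}{\left(6 + \left(-570\right)^{2}\right) + 4545711} + \frac{2137}{5} = \frac{1}{\left(6 + 324900\right) + 4545711} + \frac{2137}{5} = \frac{1}{324906 + 4545711} + \frac{2137}{5} = \frac{1}{4870617} + \frac{2137}{5} = \frac{10408508534}{24353085}$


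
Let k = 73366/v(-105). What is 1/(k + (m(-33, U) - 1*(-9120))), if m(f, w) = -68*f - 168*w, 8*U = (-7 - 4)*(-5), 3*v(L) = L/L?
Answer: 1/230307 ≈ 4.3420e-6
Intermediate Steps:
v(L) = ⅓ (v(L) = (L/L)/3 = (⅓)*1 = ⅓)
U = 55/8 (U = ((-7 - 4)*(-5))/8 = (-11*(-5))/8 = (⅛)*55 = 55/8 ≈ 6.8750)
m(f, w) = -168*w - 68*f
k = 220098 (k = 73366/(⅓) = 73366*3 = 220098)
1/(k + (m(-33, U) - 1*(-9120))) = 1/(220098 + ((-168*55/8 - 68*(-33)) - 1*(-9120))) = 1/(220098 + ((-1155 + 2244) + 9120)) = 1/(220098 + (1089 + 9120)) = 1/(220098 + 10209) = 1/230307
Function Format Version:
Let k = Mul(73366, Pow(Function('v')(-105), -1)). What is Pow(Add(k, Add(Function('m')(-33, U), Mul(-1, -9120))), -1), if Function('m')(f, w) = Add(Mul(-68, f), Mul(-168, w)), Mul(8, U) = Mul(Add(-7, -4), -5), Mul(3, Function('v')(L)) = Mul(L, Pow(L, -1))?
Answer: Rational(1, 230307) ≈ 4.3420e-6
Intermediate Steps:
Function('v')(L) = Rational(1, 3) (Function('v')(L) = Mul(Rational(1, 3), Mul(L, Pow(L, -1))) = Mul(Rational(1, 3), 1) = Rational(1, 3))
U = Rational(55, 8) (U = Mul(Rational(1, 8), Mul(Add(-7, -4), -5)) = Mul(Rational(1, 8), Mul(-11, -5)) = Mul(Rational(1, 8), 55) = Rational(55, 8) ≈ 6.8750)
Function('m')(f, w) = Add(Mul(-168, w), Mul(-68, f))
k = 220098 (k = Mul(73366, Pow(Rational(1, 3), -1)) = Mul(73366, 3) = 220098)
Pow(Add(k, Add(Function('m')(-33, U), Mul(-1, -9120))), -1) = Pow(Add(220098, Add(Add(Mul(-168, Rational(55, 8)), Mul(-68, -33)), Mul(-1, -9120))), -1) = Pow(Add(220098, Add(Add(-1155, 2244), 9120)), -1) = Pow(Add(220098, Add(1089, 9120)), -1) = Pow(Add(220098, 10209), -1) = Pow(230307, -1) = Rational(1, 230307)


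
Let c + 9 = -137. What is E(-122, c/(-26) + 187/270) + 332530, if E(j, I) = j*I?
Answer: 582239549/1755 ≈ 3.3176e+5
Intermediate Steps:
c = -146 (c = -9 - 137 = -146)
E(j, I) = I*j
E(-122, c/(-26) + 187/270) + 332530 = (-146/(-26) + 187/270)*(-122) + 332530 = (-146*(-1/26) + 187*(1/270))*(-122) + 332530 = (73/13 + 187/270)*(-122) + 332530 = (22141/3510)*(-122) + 332530 = -1350601/1755 + 332530 = 582239549/1755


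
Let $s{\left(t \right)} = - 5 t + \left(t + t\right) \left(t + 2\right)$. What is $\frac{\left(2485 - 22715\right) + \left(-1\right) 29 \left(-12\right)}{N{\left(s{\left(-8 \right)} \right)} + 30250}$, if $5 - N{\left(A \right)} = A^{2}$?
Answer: $- \frac{19882}{11759} \approx -1.6908$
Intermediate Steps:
$s{\left(t \right)} = - 5 t + 2 t \left(2 + t\right)$
$N{\left(A \right)} = 5 - A^{2}$
$\frac{\left(2485 - 22715\right) + \left(-1\right) 29 \left(-12\right)}{N{\left(s{\left(-8 \right)} \right)} + 30250} = \frac{\left(2485 - 22715\right) + \left(-1\right) 29 \left(-12\right)}{\left(5 - \left(- 8 \left(-1 + 2 \left(-8\right)\right)\right)^{2}\right) + 30250} = \frac{-20230 - -348}{\left(5 - \left(- 8 \left(-1 - 16\right)\right)^{2}\right) + 30250} = \frac{-20230 + 348}{\left(5 - \left(\left(-8\right) \left(-17\right)\right)^{2}\right) + 30250} = - \frac{19882}{\left(5 - 136^{2}\right) + 30250} = - \frac{19882}{\left(5 - 18496\right) + 30250} = - \frac{19882}{-18491 + 30250} = - \frac{19882}{11759}$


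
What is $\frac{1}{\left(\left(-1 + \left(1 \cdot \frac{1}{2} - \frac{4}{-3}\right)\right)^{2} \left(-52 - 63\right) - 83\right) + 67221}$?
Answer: $\frac{36}{2414093} \approx 1.4912 \cdot 10^{-5}$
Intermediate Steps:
$\frac{1}{\left(\left(-1 + \left(1 \cdot \frac{1}{2} - \frac{4}{-3}\right)\right)^{2} \left(-52 - 63\right) - 83\right) + 67221} = \frac{1}{\left(\left(-1 + \left(1 \cdot \frac{1}{2} - - \frac{4}{3}\right)\right)^{2} \left(-115\right) - 83\right) + 67221} = \frac{1}{\left(\left(-1 + \left(\frac{1}{2} + \frac{4}{3}\right)\right)^{2} \left(-115\right) - 83\right) + 67221} = \frac{1}{\left(\left(-1 + \frac{11}{6}\right)^{2} \left(-115\right) - 83\right) + 67221} = \frac{1}{\left(\left(\frac{5}{6}\right)^{2} \left(-115\right) - 83\right) + 67221} = \frac{1}{\left(\frac{25}{36} \left(-115\right) - 83\right) + 67221} = \frac{1}{\left(- \frac{2875}{36} - 83\right) + 67221} = \frac{1}{- \frac{5863}{36} + 67221} = \frac{1}{\frac{2414093}{36}} = \frac{36}{2414093}$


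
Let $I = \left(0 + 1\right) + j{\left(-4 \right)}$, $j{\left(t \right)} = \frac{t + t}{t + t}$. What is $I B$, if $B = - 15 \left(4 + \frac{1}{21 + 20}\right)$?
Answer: $- \frac{4950}{41} \approx -120.73$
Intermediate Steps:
$j{\left(t \right)} = 1$ ($j{\left(t \right)} = \frac{2 t}{2 t} = 2 t \frac{1}{2 t} = 1$)
$I = 2$ ($I = \left(0 + 1\right) + 1 = 1 + 1 = 2$)
$B = - \frac{2475}{41}$ ($B = - 15 \left(4 + \frac{1}{41}\right) = \left(-15\right) \frac{165}{41} = - \frac{2475}{41} \approx -60.366$)
$I B = 2 \left(- \frac{2475}{41}\right) = - \frac{4950}{41}$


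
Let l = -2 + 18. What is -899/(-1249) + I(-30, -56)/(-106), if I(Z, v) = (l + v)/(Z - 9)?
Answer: 1833253/2581683 ≈ 0.71010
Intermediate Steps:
l = 16
I(Z, v) = (16 + v)/(-9 + Z) (I(Z, v) = (16 + v)/(Z - 9) = (16 + v)/(-9 + Z))
-899/(-1249) + I(-30, -56)/(-106) = -899/(-1249) + ((16 - 56)/(-9 - 30))/(-106) = -899*(-1/1249) + (-40/(-39))*(-1/106) = 899/1249 - 1/39*(-40)*(-1/106) = 899/1249 + (40/39)*(-1/106) = 899/1249 - 20/2067 = 1833253/2581683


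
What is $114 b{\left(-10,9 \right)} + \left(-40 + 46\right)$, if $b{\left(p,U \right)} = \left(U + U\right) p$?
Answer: $-20514$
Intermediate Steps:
$b{\left(p,U \right)} = 2 U p$
$114 b{\left(-10,9 \right)} + \left(-40 + 46\right) = 114 \cdot 2 \cdot 9 \left(-10\right) + \left(-40 + 46\right) = 114 \left(-180\right) + 6 = -20520 + 6 = -20514$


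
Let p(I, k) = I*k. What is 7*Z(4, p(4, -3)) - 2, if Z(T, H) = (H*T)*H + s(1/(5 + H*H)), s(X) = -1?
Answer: 4023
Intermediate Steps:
Z(T, H) = -1 + T*H² (Z(T, H) = (H*T)*H - 1 = T*H² - 1 = -1 + T*H²)
7*Z(4, p(4, -3)) - 2 = 7*(-1 + 4*(4*(-3))²) - 2 = 7*(-1 + 4*(-12)²) - 2 = 7*(-1 + 4*144) - 2 = 7*(-1 + 576) - 2 = 7*575 - 2 = 4025 - 2 = 4023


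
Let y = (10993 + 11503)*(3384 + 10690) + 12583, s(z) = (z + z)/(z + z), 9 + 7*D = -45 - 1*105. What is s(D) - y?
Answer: -316621286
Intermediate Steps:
D = -159/7 (D = -9/7 + (-45 - 1*105)/7 = -9/7 + (-45 - 105)/7 = -9/7 + (⅐)*(-150) = -9/7 - 150/7 = -159/7 ≈ -22.714)
s(z) = 1 (s(z) = (2*z)/((2*z)) = (2*z)*(1/(2*z)) = 1)
y = 316621287 (y = 22496*14074 + 12583 = 316608704 + 12583 = 316621287)
s(D) - y = 1 - 1*316621287 = 1 - 316621287 = -316621286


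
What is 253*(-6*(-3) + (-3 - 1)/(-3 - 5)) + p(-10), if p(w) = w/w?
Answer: 9363/2 ≈ 4681.5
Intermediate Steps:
p(w) = 1
253*(-6*(-3) + (-3 - 1)/(-3 - 5)) + p(-10) = 253*(-6*(-3) + (-3 - 1)/(-3 - 5)) + 1 = 253*(18 - 4/(-8)) + 1 = 253*(18 - 4*(-⅛)) + 1 = 253*(18 + ½) + 1 = 253*(37/2) + 1 = 9361/2 + 1 = 9363/2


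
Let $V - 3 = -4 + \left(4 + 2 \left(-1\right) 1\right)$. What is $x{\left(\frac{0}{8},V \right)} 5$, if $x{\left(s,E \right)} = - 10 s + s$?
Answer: $0$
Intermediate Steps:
$V = 1$ ($V = 3 + \left(-4 + \left(4 + 2 \left(-1\right) 1\right)\right) = 3 + \left(-4 + \left(4 - 2\right)\right) = 3 + \left(-4 + 2\right) = 3 - 2 = 1$)
$x{\left(s,E \right)} = - 9 s$
$x{\left(\frac{0}{8},V \right)} 5 = - 9 \cdot \frac{0}{8} \cdot 5 = - 9 \cdot 0 \cdot \frac{1}{8} \cdot 5 = \left(-9\right) 0 \cdot 5 = 0 \cdot 5 = 0$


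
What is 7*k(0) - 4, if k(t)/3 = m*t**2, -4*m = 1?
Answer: -4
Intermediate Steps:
m = -1/4 (m = -1/4*1 = -1/4 ≈ -0.25000)
k(t) = -3*t**2/4 (k(t) = 3*(-t**2/4) = -3*t**2/4)
7*k(0) - 4 = 7*(-3/4*0**2) - 4 = 7*(-3/4*0) - 4 = 7*0 - 4 = 0 - 4 = -4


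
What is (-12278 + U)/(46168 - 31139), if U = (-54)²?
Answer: -9362/15029 ≈ -0.62293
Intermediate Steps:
U = 2916
(-12278 + U)/(46168 - 31139) = (-12278 + 2916)/(46168 - 31139) = -9362/15029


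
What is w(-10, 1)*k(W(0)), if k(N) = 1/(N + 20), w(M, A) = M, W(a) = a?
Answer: -1/2 ≈ -0.50000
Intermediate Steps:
k(N) = 1/(20 + N)
w(-10, 1)*k(W(0)) = -10/(20 + 0) = -10/20 = -10*1/20 = -1/2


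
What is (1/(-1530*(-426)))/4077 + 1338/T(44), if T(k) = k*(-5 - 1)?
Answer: -37036217146/7307594415 ≈ -5.0682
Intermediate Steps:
T(k) = -6*k (T(k) = k*(-6) = -6*k)
(1/(-1530*(-426)))/4077 + 1338/T(44) = (1/(-1530*(-426)))/4077 + 1338/((-6*44)) = -1/1530*(-1/426)*(1/4077) + 1338/(-264) = (1/651780)*(1/4077) + 1338*(-1/264) = 1/2657307060 - 223/44 = -37036217146/7307594415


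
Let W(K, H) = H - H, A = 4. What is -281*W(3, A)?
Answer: 0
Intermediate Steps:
W(K, H) = 0
-281*W(3, A) = -281*0 = 0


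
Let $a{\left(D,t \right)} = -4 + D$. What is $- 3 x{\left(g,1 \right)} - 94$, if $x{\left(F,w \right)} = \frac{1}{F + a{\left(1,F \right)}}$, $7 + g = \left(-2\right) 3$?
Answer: $- \frac{1501}{16} \approx -93.813$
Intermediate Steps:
$g = -13$ ($g = -7 - 6 = -13$)
$x{\left(F,w \right)} = \frac{1}{-3 + F}$ ($x{\left(F,w \right)} = \frac{1}{F + \left(-4 + 1\right)} = \frac{1}{F - 3} = \frac{1}{-3 + F}$)
$- 3 x{\left(g,1 \right)} - 94 = - \frac{3}{-3 - 13} - 94 = - \frac{3}{-16} - 94 = \left(-3\right) \left(- \frac{1}{16}\right) - 94 = \frac{3}{16} - 94 = - \frac{1501}{16}$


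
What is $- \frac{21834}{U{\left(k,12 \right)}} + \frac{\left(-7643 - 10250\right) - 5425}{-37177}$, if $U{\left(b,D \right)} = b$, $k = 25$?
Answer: $- \frac{811139668}{929425} \approx -872.73$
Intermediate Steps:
$- \frac{21834}{U{\left(k,12 \right)}} + \frac{\left(-7643 - 10250\right) - 5425}{-37177} = - \frac{21834}{25} + \frac{\left(-7643 - 10250\right) - 5425}{-37177} = \left(-21834\right) \frac{1}{25} + \left(-17893 - 5425\right) \left(- \frac{1}{37177}\right) = - \frac{21834}{25} - - \frac{23318}{37177} = - \frac{21834}{25} + \frac{23318}{37177} = - \frac{811139668}{929425}$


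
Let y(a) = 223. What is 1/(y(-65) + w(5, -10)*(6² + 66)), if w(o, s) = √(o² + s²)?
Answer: -223/1250771 + 510*√5/1250771 ≈ 0.00073346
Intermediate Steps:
1/(y(-65) + w(5, -10)*(6² + 66)) = 1/(223 + √(5² + (-10)²)*(6² + 66)) = 1/(223 + √(25 + 100)*(36 + 66)) = 1/(223 + √125*102) = 1/(223 + (5*√5)*102) = 1/(223 + 510*√5)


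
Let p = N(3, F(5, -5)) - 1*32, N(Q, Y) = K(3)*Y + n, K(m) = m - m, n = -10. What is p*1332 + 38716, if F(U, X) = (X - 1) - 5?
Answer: -17228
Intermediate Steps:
F(U, X) = -6 + X (F(U, X) = (-1 + X) - 5 = -6 + X)
K(m) = 0
N(Q, Y) = -10 (N(Q, Y) = 0*Y - 10 = 0 - 10 = -10)
p = -42 (p = -10 - 1*32 = -10 - 32 = -42)
p*1332 + 38716 = -42*1332 + 38716 = -55944 + 38716 = -17228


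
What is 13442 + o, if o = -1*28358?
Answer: -14916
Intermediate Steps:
o = -28358
13442 + o = 13442 - 28358 = -14916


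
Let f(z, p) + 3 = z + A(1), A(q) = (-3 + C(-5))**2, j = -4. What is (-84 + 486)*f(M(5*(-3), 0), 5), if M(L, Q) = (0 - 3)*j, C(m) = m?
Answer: 29346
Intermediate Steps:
M(L, Q) = 12 (M(L, Q) = (0 - 3)*(-4) = -3*(-4) = 12)
A(q) = 64 (A(q) = (-3 - 5)**2 = (-8)**2 = 64)
f(z, p) = 61 + z (f(z, p) = -3 + (z + 64) = -3 + (64 + z) = 61 + z)
(-84 + 486)*f(M(5*(-3), 0), 5) = (-84 + 486)*(61 + 12) = 402*73 = 29346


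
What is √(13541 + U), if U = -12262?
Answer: √1279 ≈ 35.763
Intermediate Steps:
√(13541 + U) = √(13541 - 12262) = √1279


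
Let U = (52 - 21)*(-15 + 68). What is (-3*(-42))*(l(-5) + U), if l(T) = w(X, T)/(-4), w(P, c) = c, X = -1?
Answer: 414351/2 ≈ 2.0718e+5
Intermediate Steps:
l(T) = -T/4 (l(T) = T/(-4) = T*(-¼) = -T/4)
U = 1643 (U = 31*53 = 1643)
(-3*(-42))*(l(-5) + U) = (-3*(-42))*(-¼*(-5) + 1643) = 126*(5/4 + 1643) = 126*(6577/4) = 414351/2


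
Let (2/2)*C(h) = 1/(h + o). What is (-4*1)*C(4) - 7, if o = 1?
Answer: -39/5 ≈ -7.8000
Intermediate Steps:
C(h) = 1/(1 + h) (C(h) = 1/(h + 1) = 1/(1 + h))
(-4*1)*C(4) - 7 = (-4*1)/(1 + 4) - 7 = -4/5 - 7 = -4*⅕ - 7 = -⅘ - 7 = -39/5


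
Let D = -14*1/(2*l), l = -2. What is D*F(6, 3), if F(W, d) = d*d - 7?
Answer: 7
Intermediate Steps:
F(W, d) = -7 + d**2 (F(W, d) = d**2 - 7 = -7 + d**2)
D = 7/2 (D = -14/(2*(-2)) = -14/(-4) = -14*(-1/4) = 7/2 ≈ 3.5000)
D*F(6, 3) = 7*(-7 + 3**2)/2 = 7*(-7 + 9)/2 = (7/2)*2 = 7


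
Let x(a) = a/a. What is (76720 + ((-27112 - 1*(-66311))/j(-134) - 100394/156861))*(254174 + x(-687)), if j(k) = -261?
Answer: 339202663880025/17429 ≈ 1.9462e+10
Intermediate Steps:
x(a) = 1
(76720 + ((-27112 - 1*(-66311))/j(-134) - 100394/156861))*(254174 + x(-687)) = (76720 + ((-27112 - 1*(-66311))/(-261) - 100394/156861))*(254174 + 1) = (76720 + ((-27112 + 66311)*(-1/261) - 100394*1/156861))*254175 = (76720 + (39199*(-1/261) - 100394/156861))*254175 = (76720 + (-39199/261 - 100394/156861))*254175 = (76720 - 2628777/17429)*254175 = (1334524103/17429)*254175 = 339202663880025/17429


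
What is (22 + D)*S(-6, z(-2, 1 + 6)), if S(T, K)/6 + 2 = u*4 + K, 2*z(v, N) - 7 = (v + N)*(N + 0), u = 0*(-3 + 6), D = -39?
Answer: -1938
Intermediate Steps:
u = 0 (u = 0*3 = 0)
z(v, N) = 7/2 + N*(N + v)/2 (z(v, N) = 7/2 + ((v + N)*(N + 0))/2 = 7/2 + ((N + v)*N)/2 = 7/2 + (N*(N + v))/2 = 7/2 + N*(N + v)/2)
S(T, K) = -12 + 6*K (S(T, K) = -12 + 6*(0*4 + K) = -12 + 6*(0 + K) = -12 + 6*K)
(22 + D)*S(-6, z(-2, 1 + 6)) = (22 - 39)*(-12 + 6*(7/2 + (1 + 6)²/2 + (½)*(1 + 6)*(-2))) = -17*(-12 + 6*(7/2 + (½)*7² + (½)*7*(-2))) = -17*(-12 + 6*(7/2 + (½)*49 - 7)) = -17*(-12 + 6*(7/2 + 49/2 - 7)) = -17*(-12 + 6*21) = -17*(-12 + 126) = -17*114 = -1938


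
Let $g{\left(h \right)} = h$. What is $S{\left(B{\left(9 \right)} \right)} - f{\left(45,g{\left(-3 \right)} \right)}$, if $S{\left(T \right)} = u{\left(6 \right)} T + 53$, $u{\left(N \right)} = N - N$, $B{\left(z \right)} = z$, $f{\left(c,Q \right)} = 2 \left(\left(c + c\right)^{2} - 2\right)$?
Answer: $-16143$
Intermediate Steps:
$f{\left(c,Q \right)} = -4 + 8 c^{2}$ ($f{\left(c,Q \right)} = 2 \left(\left(2 c\right)^{2} - 2\right) = 2 \left(4 c^{2} - 2\right) = 2 \left(-2 + 4 c^{2}\right) = -4 + 8 c^{2}$)
$u{\left(N \right)} = 0$
$S{\left(T \right)} = 53$ ($S{\left(T \right)} = 0 T + 53 = 0 + 53 = 53$)
$S{\left(B{\left(9 \right)} \right)} - f{\left(45,g{\left(-3 \right)} \right)} = 53 - \left(-4 + 8 \cdot 45^{2}\right) = 53 - \left(-4 + 8 \cdot 2025\right) = 53 - \left(-4 + 16200\right) = 53 - 16196 = -16143$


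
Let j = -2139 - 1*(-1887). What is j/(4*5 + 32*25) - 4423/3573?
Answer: -1131814/732465 ≈ -1.5452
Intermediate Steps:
j = -252 (j = -2139 + 1887 = -252)
j/(4*5 + 32*25) - 4423/3573 = -252/(4*5 + 32*25) - 4423/3573 = -252/(20 + 800) - 4423*1/3573 = -252/820 - 4423/3573 = -252*1/820 - 4423/3573 = -63/205 - 4423/3573 = -1131814/732465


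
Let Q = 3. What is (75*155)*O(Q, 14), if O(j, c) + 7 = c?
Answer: 81375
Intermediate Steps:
O(j, c) = -7 + c
(75*155)*O(Q, 14) = (75*155)*(-7 + 14) = 11625*7 = 81375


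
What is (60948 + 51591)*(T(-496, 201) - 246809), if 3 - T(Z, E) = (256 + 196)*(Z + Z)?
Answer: 22685386542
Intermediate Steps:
T(Z, E) = 3 - 904*Z (T(Z, E) = 3 - (256 + 196)*(Z + Z) = 3 - 452*2*Z = 3 - 904*Z)
(60948 + 51591)*(T(-496, 201) - 246809) = (60948 + 51591)*((3 - 904*(-496)) - 246809) = 112539*((3 + 448384) - 246809) = 112539*(448387 - 246809) = 112539*201578 = 22685386542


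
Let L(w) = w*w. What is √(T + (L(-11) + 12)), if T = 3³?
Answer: 4*√10 ≈ 12.649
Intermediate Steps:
T = 27
L(w) = w²
√(T + (L(-11) + 12)) = √(27 + ((-11)² + 12)) = √(27 + (121 + 12)) = √(27 + 133) = √160 = 4*√10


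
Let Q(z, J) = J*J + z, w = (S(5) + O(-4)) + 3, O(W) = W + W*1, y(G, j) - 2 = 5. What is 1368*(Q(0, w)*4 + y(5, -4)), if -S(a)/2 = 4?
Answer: 934344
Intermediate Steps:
y(G, j) = 7 (y(G, j) = 2 + 5 = 7)
O(W) = 2*W (O(W) = W + W = 2*W)
S(a) = -8 (S(a) = -2*4 = -8)
w = -13 (w = (-8 + 2*(-4)) + 3 = (-8 - 8) + 3 = -16 + 3 = -13)
Q(z, J) = z + J² (Q(z, J) = J² + z = z + J²)
1368*(Q(0, w)*4 + y(5, -4)) = 1368*((0 + (-13)²)*4 + 7) = 1368*((0 + 169)*4 + 7) = 1368*(169*4 + 7) = 1368*(676 + 7) = 1368*683 = 934344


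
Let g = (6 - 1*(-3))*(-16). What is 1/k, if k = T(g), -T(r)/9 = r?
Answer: 1/1296 ≈ 0.00077160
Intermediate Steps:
g = -144 (g = (6 + 3)*(-16) = 9*(-16) = -144)
T(r) = -9*r
k = 1296 (k = -9*(-144) = 1296)
1/k = 1/1296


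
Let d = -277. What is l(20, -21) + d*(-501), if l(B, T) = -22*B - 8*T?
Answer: 138505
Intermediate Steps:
l(20, -21) + d*(-501) = (-22*20 - 8*(-21)) - 277*(-501) = (-440 + 168) + 138777 = -272 + 138777 = 138505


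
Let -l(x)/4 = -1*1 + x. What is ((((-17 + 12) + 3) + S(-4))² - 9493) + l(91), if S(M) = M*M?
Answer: -9657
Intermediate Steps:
S(M) = M²
l(x) = 4 - 4*x (l(x) = -4*(-1*1 + x) = -4*(-1 + x) = 4 - 4*x)
((((-17 + 12) + 3) + S(-4))² - 9493) + l(91) = ((((-17 + 12) + 3) + (-4)²)² - 9493) + (4 - 4*91) = (((-5 + 3) + 16)² - 9493) + (4 - 364) = ((-2 + 16)² - 9493) - 360 = (14² - 9493) - 360 = (196 - 9493) - 360 = -9297 - 360 = -9657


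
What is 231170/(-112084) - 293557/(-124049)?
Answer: 2113317729/6951954058 ≈ 0.30399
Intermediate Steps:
231170/(-112084) - 293557/(-124049) = 231170*(-1/112084) - 293557*(-1/124049) = -115585/56042 + 293557/124049 = 2113317729/6951954058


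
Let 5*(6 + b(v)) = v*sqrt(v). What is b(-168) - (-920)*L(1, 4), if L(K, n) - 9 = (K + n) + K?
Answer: 13794 - 336*I*sqrt(42)/5 ≈ 13794.0 - 435.51*I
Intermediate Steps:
L(K, n) = 9 + n + 2*K (L(K, n) = 9 + ((K + n) + K) = 9 + (n + 2*K) = 9 + n + 2*K)
b(v) = -6 + v**(3/2)/5 (b(v) = -6 + (v*sqrt(v))/5 = -6 + v**(3/2)/5)
b(-168) - (-920)*L(1, 4) = (-6 + (-168)**(3/2)/5) - (-920)*(9 + 4 + 2*1) = (-6 + (-336*I*sqrt(42))/5) - (-920)*(9 + 4 + 2) = (-6 - 336*I*sqrt(42)/5) - (-920)*15 = (-6 - 336*I*sqrt(42)/5) - 1*(-13800) = (-6 - 336*I*sqrt(42)/5) + 13800 = 13794 - 336*I*sqrt(42)/5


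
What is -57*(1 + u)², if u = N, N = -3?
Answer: -228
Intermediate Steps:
u = -3
-57*(1 + u)² = -57*(1 - 3)² = -57*(-2)² = -57*4 = -228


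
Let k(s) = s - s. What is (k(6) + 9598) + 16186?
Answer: 25784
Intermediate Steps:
k(s) = 0
(k(6) + 9598) + 16186 = (0 + 9598) + 16186 = 9598 + 16186 = 25784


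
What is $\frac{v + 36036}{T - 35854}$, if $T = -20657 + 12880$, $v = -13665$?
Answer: $- \frac{22371}{43631} \approx -0.51273$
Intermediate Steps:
$T = -7777$
$\frac{v + 36036}{T - 35854} = \frac{-13665 + 36036}{-7777 - 35854} = \frac{22371}{-7777 - 35854} = \frac{22371}{-43631} = 22371 \left(- \frac{1}{43631}\right) = - \frac{22371}{43631}$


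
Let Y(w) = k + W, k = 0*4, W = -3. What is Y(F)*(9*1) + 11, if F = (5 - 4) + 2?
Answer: -16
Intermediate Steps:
F = 3 (F = 1 + 2 = 3)
k = 0
Y(w) = -3 (Y(w) = 0 - 3 = -3)
Y(F)*(9*1) + 11 = -27 + 11 = -16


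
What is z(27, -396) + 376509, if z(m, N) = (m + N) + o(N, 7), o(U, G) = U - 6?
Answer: 375738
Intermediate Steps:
o(U, G) = -6 + U
z(m, N) = -6 + m + 2*N (z(m, N) = (m + N) + (-6 + N) = (N + m) + (-6 + N) = -6 + m + 2*N)
z(27, -396) + 376509 = (-6 + 27 + 2*(-396)) + 376509 = (-6 + 27 - 792) + 376509 = -771 + 376509 = 375738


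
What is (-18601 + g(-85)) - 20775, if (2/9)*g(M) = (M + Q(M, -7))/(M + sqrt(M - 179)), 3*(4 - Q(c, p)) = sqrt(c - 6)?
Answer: -589711763/14978 - 3*sqrt(6006)/7489 + 255*I*sqrt(91)/14978 + 729*I*sqrt(66)/7489 ≈ -39372.0 + 0.95322*I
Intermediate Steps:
Q(c, p) = 4 - sqrt(-6 + c)/3 (Q(c, p) = 4 - sqrt(c - 6)/3 = 4 - sqrt(-6 + c)/3)
g(M) = 9*(4 + M - sqrt(-6 + M)/3)/(2*(M + sqrt(-179 + M))) (g(M) = 9*((M + (4 - sqrt(-6 + M)/3))/(M + sqrt(M - 179)))/2 = 9*((4 + M - sqrt(-6 + M)/3)/(M + sqrt(-179 + M)))/2 = 9*(4 + M - sqrt(-6 + M)/3)/(2*(M + sqrt(-179 + M))))
(-18601 + g(-85)) - 20775 = (-18601 + 3*(12 - sqrt(-6 - 85) + 3*(-85))/(2*(-85 + sqrt(-179 - 85)))) - 20775 = (-18601 + 3*(12 - sqrt(-91) - 255)/(2*(-85 + sqrt(-264)))) - 20775 = (-18601 + 3*(12 - I*sqrt(91) - 255)/(2*(-85 + 2*I*sqrt(66)))) - 20775 = (-18601 + 3*(-243 - I*sqrt(91))/(2*(-85 + 2*I*sqrt(66)))) - 20775 = -39376 + 3*(-243 - I*sqrt(91))/(2*(-85 + 2*I*sqrt(66)))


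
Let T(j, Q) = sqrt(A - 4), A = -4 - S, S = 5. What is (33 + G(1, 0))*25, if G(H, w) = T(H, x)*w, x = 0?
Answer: 825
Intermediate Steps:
A = -9 (A = -4 - 1*5 = -4 - 5 = -9)
T(j, Q) = I*sqrt(13) (T(j, Q) = sqrt(-9 - 4) = sqrt(-13) = I*sqrt(13))
G(H, w) = I*w*sqrt(13) (G(H, w) = (I*sqrt(13))*w = I*w*sqrt(13))
(33 + G(1, 0))*25 = (33 + I*0*sqrt(13))*25 = (33 + 0)*25 = 33*25 = 825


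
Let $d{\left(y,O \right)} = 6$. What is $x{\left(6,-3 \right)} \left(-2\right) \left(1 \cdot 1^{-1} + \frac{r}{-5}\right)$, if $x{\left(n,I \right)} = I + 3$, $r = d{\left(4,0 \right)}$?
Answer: $0$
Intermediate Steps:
$r = 6$
$x{\left(n,I \right)} = 3 + I$
$x{\left(6,-3 \right)} \left(-2\right) \left(1 \cdot 1^{-1} + \frac{r}{-5}\right) = \left(3 - 3\right) \left(-2\right) \left(1 \cdot 1^{-1} + \frac{6}{-5}\right) = 0 \left(-2\right) \left(1 \cdot 1 + 6 \left(- \frac{1}{5}\right)\right) = 0 \left(1 - \frac{6}{5}\right) = 0 \left(- \frac{1}{5}\right) = 0$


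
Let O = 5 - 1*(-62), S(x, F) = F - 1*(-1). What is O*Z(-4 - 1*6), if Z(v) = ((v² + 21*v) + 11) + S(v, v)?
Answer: -7236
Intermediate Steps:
S(x, F) = 1 + F (S(x, F) = F + 1 = 1 + F)
Z(v) = 12 + v² + 22*v (Z(v) = ((v² + 21*v) + 11) + (1 + v) = (11 + v² + 21*v) + (1 + v) = 12 + v² + 22*v)
O = 67 (O = 5 + 62 = 67)
O*Z(-4 - 1*6) = 67*(12 + (-4 - 1*6)² + 22*(-4 - 1*6)) = 67*(12 + (-4 - 6)² + 22*(-4 - 6)) = 67*(12 + (-10)² + 22*(-10)) = 67*(12 + 100 - 220) = 67*(-108) = -7236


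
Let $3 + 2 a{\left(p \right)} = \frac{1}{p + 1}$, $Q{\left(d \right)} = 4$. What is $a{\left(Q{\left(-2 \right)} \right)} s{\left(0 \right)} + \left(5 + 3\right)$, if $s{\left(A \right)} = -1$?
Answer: $\frac{47}{5} \approx 9.4$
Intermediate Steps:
$a{\left(p \right)} = - \frac{3}{2} + \frac{1}{2 \left(1 + p\right)}$ ($a{\left(p \right)} = - \frac{3}{2} + \frac{1}{2 \left(p + 1\right)} = - \frac{3}{2} + \frac{1}{2 \left(1 + p\right)}$)
$a{\left(Q{\left(-2 \right)} \right)} s{\left(0 \right)} + \left(5 + 3\right) = \frac{-2 - 12}{2 \left(1 + 4\right)} \left(-1\right) + \left(5 + 3\right) = \frac{-2 - 12}{2 \cdot 5} \left(-1\right) + 8 = \frac{1}{2} \cdot \frac{1}{5} \left(-14\right) \left(-1\right) + 8 = \left(- \frac{7}{5}\right) \left(-1\right) + 8 = \frac{7}{5} + 8 = \frac{47}{5}$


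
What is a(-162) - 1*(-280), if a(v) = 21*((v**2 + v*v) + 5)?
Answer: 1102633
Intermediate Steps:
a(v) = 105 + 42*v**2 (a(v) = 21*((v**2 + v**2) + 5) = 21*(2*v**2 + 5) = 21*(5 + 2*v**2) = 105 + 42*v**2)
a(-162) - 1*(-280) = (105 + 42*(-162)**2) - 1*(-280) = (105 + 42*26244) + 280 = (105 + 1102248) + 280 = 1102353 + 280 = 1102633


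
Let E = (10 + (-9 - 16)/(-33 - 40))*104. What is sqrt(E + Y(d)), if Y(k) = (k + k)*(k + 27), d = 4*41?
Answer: 4*sqrt(21223947)/73 ≈ 252.44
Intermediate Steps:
d = 164
Y(k) = 2*k*(27 + k) (Y(k) = (2*k)*(27 + k) = 2*k*(27 + k))
E = 78520/73 (E = (10 - 25/(-73))*104 = (10 - 25*(-1/73))*104 = (10 + 25/73)*104 = (755/73)*104 = 78520/73 ≈ 1075.6)
sqrt(E + Y(d)) = sqrt(78520/73 + 2*164*(27 + 164)) = sqrt(78520/73 + 2*164*191) = sqrt(78520/73 + 62648) = sqrt(4651824/73) = 4*sqrt(21223947)/73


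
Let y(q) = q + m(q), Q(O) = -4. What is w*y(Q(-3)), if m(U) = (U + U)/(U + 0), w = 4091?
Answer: -8182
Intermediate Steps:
m(U) = 2 (m(U) = (2*U)/U = 2)
y(q) = 2 + q (y(q) = q + 2 = 2 + q)
w*y(Q(-3)) = 4091*(2 - 4) = 4091*(-2) = -8182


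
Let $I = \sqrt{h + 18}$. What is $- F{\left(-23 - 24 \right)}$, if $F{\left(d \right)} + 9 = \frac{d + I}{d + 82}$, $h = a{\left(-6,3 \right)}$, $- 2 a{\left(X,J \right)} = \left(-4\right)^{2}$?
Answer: $\frac{362}{35} - \frac{\sqrt{10}}{35} \approx 10.253$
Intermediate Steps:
$a{\left(X,J \right)} = -8$ ($a{\left(X,J \right)} = - \frac{\left(-4\right)^{2}}{2} = \left(- \frac{1}{2}\right) 16 = -8$)
$h = -8$
$I = \sqrt{10}$ ($I = \sqrt{-8 + 18} = \sqrt{10} \approx 3.1623$)
$F{\left(d \right)} = -9 + \frac{d + \sqrt{10}}{82 + d}$ ($F{\left(d \right)} = -9 + \frac{d + \sqrt{10}}{d + 82} = -9 + \frac{d + \sqrt{10}}{82 + d}$)
$- F{\left(-23 - 24 \right)} = - \frac{-738 + \sqrt{10} - 8 \left(-23 - 24\right)}{82 - 47} = - \frac{-738 + \sqrt{10} - -376}{82 - 47} = - \frac{-738 + \sqrt{10} + 376}{35} = - \frac{-362 + \sqrt{10}}{35} = - (- \frac{362}{35} + \frac{\sqrt{10}}{35}) = \frac{362}{35} - \frac{\sqrt{10}}{35}$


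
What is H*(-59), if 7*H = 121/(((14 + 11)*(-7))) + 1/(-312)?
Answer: 2237693/382200 ≈ 5.8548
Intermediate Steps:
H = -37927/382200 (H = (121/(((14 + 11)*(-7))) + 1/(-312))/7 = (121/((25*(-7))) + 1*(-1/312))/7 = (121/(-175) - 1/312)/7 = (121*(-1/175) - 1/312)/7 = (-121/175 - 1/312)/7 = (1/7)*(-37927/54600) = -37927/382200 ≈ -0.099233)
H*(-59) = -37927/382200*(-59) = 2237693/382200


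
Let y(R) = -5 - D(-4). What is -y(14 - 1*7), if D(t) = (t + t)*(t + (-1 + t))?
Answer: 77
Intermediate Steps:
D(t) = 2*t*(-1 + 2*t) (D(t) = (2*t)*(-1 + 2*t) = 2*t*(-1 + 2*t))
y(R) = -77 (y(R) = -5 - 2*(-4)*(-1 + 2*(-4)) = -5 - 2*(-4)*(-1 - 8) = -5 - 2*(-4)*(-9) = -5 - 1*72 = -5 - 72 = -77)
-y(14 - 1*7) = -1*(-77) = 77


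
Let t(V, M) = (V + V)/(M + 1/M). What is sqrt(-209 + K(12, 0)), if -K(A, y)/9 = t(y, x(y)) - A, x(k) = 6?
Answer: I*sqrt(101) ≈ 10.05*I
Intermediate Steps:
t(V, M) = 2*V/(M + 1/M) (t(V, M) = (2*V)/(M + 1/M) = 2*V/(M + 1/M))
K(A, y) = 9*A - 108*y/37 (K(A, y) = -9*(2*6*y/(1 + 6**2) - A) = -9*(2*6*y/(1 + 36) - A) = -9*(2*6*y/37 - A) = -9*(2*6*y*(1/37) - A) = -9*(12*y/37 - A) = -9*(-A + 12*y/37) = 9*A - 108*y/37)
sqrt(-209 + K(12, 0)) = sqrt(-209 + (9*12 - 108/37*0)) = sqrt(-209 + (108 + 0)) = sqrt(-209 + 108) = sqrt(-101) = I*sqrt(101)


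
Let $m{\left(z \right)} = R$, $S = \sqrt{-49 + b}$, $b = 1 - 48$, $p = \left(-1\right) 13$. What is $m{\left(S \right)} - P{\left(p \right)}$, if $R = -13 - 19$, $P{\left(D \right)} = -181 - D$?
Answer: $136$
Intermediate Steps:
$p = -13$
$b = -47$ ($b = 1 - 48 = -47$)
$R = -32$ ($R = -13 - 19 = -32$)
$S = 4 i \sqrt{6}$ ($S = \sqrt{-49 - 47} = \sqrt{-96} = 4 i \sqrt{6} \approx 9.798 i$)
$m{\left(z \right)} = -32$
$m{\left(S \right)} - P{\left(p \right)} = -32 - \left(-181 - -13\right) = -32 - \left(-181 + 13\right) = -32 - -168 = -32 + 168 = 136$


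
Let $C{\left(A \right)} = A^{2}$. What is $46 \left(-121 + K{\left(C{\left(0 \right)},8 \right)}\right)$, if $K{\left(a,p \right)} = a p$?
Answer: $-5566$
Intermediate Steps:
$46 \left(-121 + K{\left(C{\left(0 \right)},8 \right)}\right) = 46 \left(-121 + 0^{2} \cdot 8\right) = 46 \left(-121 + 0 \cdot 8\right) = 46 \left(-121 + 0\right) = 46 \left(-121\right) = -5566$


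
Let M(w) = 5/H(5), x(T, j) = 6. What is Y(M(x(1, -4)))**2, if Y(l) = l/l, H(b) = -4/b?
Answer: 1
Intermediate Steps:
M(w) = -25/4 (M(w) = 5/((-4/5)) = 5/((-4*1/5)) = 5/(-4/5) = 5*(-5/4) = -25/4)
Y(l) = 1
Y(M(x(1, -4)))**2 = 1**2 = 1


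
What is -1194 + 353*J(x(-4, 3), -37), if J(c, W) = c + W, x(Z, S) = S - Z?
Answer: -11784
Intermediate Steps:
J(c, W) = W + c
-1194 + 353*J(x(-4, 3), -37) = -1194 + 353*(-37 + (3 - 1*(-4))) = -1194 + 353*(-37 + (3 + 4)) = -1194 + 353*(-37 + 7) = -1194 + 353*(-30) = -1194 - 10590 = -11784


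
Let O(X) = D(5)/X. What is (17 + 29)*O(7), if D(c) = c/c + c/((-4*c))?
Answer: 69/14 ≈ 4.9286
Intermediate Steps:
D(c) = ¾ (D(c) = 1 + c*(-1/(4*c)) = 1 - ¼ = ¾)
O(X) = 3/(4*X)
(17 + 29)*O(7) = (17 + 29)*((¾)/7) = 46*((¾)*(⅐)) = 46*(3/28) = 69/14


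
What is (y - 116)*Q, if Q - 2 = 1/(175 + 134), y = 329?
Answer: 43949/103 ≈ 426.69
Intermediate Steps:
Q = 619/309 (Q = 2 + 1/(175 + 134) = 2 + 1/309 = 619/309 ≈ 2.0032)
(y - 116)*Q = (329 - 116)*(619/309) = 213*(619/309) = 43949/103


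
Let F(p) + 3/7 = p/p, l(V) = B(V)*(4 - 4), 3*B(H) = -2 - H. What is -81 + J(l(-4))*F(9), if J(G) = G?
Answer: -81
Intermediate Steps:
B(H) = -⅔ - H/3 (B(H) = (-2 - H)/3 = -⅔ - H/3)
l(V) = 0 (l(V) = (-⅔ - V/3)*(4 - 4) = (-⅔ - V/3)*0 = 0)
F(p) = 4/7 (F(p) = -3/7 + p/p = -3/7 + 1 = 4/7)
-81 + J(l(-4))*F(9) = -81 + 0*(4/7) = -81 + 0 = -81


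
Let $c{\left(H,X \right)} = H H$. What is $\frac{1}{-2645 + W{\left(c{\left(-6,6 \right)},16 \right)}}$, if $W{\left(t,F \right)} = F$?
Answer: $- \frac{1}{2629} \approx -0.00038037$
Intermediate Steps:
$c{\left(H,X \right)} = H^{2}$
$\frac{1}{-2645 + W{\left(c{\left(-6,6 \right)},16 \right)}} = \frac{1}{-2645 + 16} = \frac{1}{-2629} = - \frac{1}{2629}$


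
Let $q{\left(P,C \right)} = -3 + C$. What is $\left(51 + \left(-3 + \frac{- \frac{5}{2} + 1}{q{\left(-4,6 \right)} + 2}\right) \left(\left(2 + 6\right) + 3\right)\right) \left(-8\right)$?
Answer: $- \frac{588}{5} \approx -117.6$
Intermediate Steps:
$\left(51 + \left(-3 + \frac{- \frac{5}{2} + 1}{q{\left(-4,6 \right)} + 2}\right) \left(\left(2 + 6\right) + 3\right)\right) \left(-8\right) = \left(51 + \left(-3 + \frac{- \frac{5}{2} + 1}{\left(-3 + 6\right) + 2}\right) \left(\left(2 + 6\right) + 3\right)\right) \left(-8\right) = \left(51 + \left(-3 + \frac{\left(-5\right) \frac{1}{2} + 1}{3 + 2}\right) \left(8 + 3\right)\right) \left(-8\right) = \left(51 + \left(-3 + \frac{- \frac{5}{2} + 1}{5}\right) 11\right) \left(-8\right) = \left(51 + \left(-3 - \frac{3}{10}\right) 11\right) \left(-8\right) = \left(51 - \frac{363}{10}\right) \left(-8\right) = \frac{147}{10} \left(-8\right) = - \frac{588}{5}$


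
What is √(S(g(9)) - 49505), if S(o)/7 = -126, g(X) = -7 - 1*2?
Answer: I*√50387 ≈ 224.47*I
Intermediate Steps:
g(X) = -9 (g(X) = -7 - 2 = -9)
S(o) = -882 (S(o) = 7*(-126) = -882)
√(S(g(9)) - 49505) = √(-882 - 49505) = √(-50387) = I*√50387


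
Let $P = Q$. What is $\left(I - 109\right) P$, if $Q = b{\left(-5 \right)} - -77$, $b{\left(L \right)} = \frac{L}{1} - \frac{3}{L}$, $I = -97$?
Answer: $- \frac{74778}{5} \approx -14956.0$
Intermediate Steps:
$b{\left(L \right)} = L - \frac{3}{L}$ ($b{\left(L \right)} = L 1 - \frac{3}{L} = L - \frac{3}{L}$)
$Q = \frac{363}{5}$ ($Q = \left(-5 - \frac{3}{-5}\right) - -77 = \left(-5 - - \frac{3}{5}\right) + 77 = \left(-5 + \frac{3}{5}\right) + 77 = - \frac{22}{5} + 77 = \frac{363}{5} \approx 72.6$)
$P = \frac{363}{5} \approx 72.6$
$\left(I - 109\right) P = \left(-97 - 109\right) \frac{363}{5} = \left(-206\right) \frac{363}{5} = - \frac{74778}{5}$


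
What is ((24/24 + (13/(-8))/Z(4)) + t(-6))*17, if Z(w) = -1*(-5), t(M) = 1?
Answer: 1139/40 ≈ 28.475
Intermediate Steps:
Z(w) = 5
((24/24 + (13/(-8))/Z(4)) + t(-6))*17 = ((24/24 + (13/(-8))/5) + 1)*17 = ((24*(1/24) + (13*(-⅛))*(⅕)) + 1)*17 = ((1 - 13/8*⅕) + 1)*17 = ((1 - 13/40) + 1)*17 = (27/40 + 1)*17 = (67/40)*17 = 1139/40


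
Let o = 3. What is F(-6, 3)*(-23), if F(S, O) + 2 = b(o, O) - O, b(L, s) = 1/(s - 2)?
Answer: 92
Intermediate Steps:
b(L, s) = 1/(-2 + s)
F(S, O) = -2 + 1/(-2 + O) - O (F(S, O) = -2 + (1/(-2 + O) - O) = -2 + 1/(-2 + O) - O)
F(-6, 3)*(-23) = ((5 - 1*3**2)/(-2 + 3))*(-23) = ((5 - 1*9)/1)*(-23) = (1*(5 - 9))*(-23) = (1*(-4))*(-23) = -4*(-23) = 92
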